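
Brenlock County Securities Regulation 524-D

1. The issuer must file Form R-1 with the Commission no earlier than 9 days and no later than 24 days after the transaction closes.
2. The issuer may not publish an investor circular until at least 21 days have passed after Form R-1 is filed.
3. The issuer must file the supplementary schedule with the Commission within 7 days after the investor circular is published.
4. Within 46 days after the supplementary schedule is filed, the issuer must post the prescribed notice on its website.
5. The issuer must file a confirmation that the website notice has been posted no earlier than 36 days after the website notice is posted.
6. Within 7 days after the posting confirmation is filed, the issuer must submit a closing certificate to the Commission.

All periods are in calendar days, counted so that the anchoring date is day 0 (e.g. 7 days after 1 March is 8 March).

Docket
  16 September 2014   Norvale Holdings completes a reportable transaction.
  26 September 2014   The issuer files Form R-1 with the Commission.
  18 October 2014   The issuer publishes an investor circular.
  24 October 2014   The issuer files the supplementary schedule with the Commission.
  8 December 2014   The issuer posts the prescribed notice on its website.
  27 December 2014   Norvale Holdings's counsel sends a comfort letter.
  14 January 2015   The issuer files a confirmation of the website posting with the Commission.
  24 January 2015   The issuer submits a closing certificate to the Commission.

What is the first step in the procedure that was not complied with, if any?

Step 6

(1) the permitted window runs from 16 September 2014 + 9 = 25 September 2014 to 16 September 2014 + 24 = 10 October 2014; done 26 September 2014 — within the window.
(2) permitted from 26 September 2014 + 21 days = 17 October 2014 onward; done 18 October 2014, after the minimum wait.
(3) due by 18 October 2014 + 7 days = 25 October 2014; 24 October 2014 is within that limit.
(4) due by 24 October 2014 + 46 days = 9 December 2014; completed 8 December 2014, before the deadline.
(5) permitted from 8 December 2014 + 36 days = 13 January 2015 onward; 14 January 2015 is on or after that date.
(6) due by 14 January 2015 + 7 days = 21 January 2015; done 24 January 2015 — 3 days late.
That is the first point of non-compliance.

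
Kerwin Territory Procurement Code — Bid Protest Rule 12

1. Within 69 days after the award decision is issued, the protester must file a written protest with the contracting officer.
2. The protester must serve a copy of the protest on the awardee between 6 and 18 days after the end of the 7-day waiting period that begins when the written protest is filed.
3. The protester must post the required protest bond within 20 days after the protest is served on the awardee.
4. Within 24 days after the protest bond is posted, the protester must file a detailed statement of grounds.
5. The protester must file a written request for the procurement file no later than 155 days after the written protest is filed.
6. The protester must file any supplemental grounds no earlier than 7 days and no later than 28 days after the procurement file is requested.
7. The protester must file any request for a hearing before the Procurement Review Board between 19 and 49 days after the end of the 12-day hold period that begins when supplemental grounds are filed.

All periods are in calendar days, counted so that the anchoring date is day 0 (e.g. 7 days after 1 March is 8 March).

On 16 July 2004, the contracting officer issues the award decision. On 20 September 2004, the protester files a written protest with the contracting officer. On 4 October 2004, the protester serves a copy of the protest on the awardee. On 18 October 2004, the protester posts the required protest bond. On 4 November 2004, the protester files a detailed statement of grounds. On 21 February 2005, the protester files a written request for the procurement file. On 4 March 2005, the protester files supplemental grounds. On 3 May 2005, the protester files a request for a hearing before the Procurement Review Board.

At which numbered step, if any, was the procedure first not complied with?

Step 1 — counting 69 days from 16 July 2004 (when the award decision is issued) gives a deadline of 23 September 2004; done 20 September 2004 — timely.
Step 2 — 6 and 18 days from 27 September 2004 (end of the 7-day waiting period, which began when the written protest is filed on 20 September 2004) are 3 October 2004 and 15 October 2004 respectively; done 4 October 2004, which is between those dates.
Step 3 — counting 20 days from 4 October 2004 (when the protest is served on the awardee) gives a deadline of 24 October 2004; done 18 October 2004 — timely.
Step 4 — counting 24 days from 18 October 2004 (when the protest bond is posted) gives a deadline of 11 November 2004; done 4 November 2004 — timely.
Step 5 — counting 155 days from 20 September 2004 (when the written protest is filed) gives a deadline of 22 February 2005; 21 February 2005 is within that limit.
Step 6 — 7 and 28 days from 21 February 2005 (when the procurement file is requested) are 28 February 2005 and 21 March 2005 respectively; 4 March 2005 falls inside that range.
Step 7 — 19 and 49 days from 16 March 2005 (end of the 12-day hold period, which began when supplemental grounds are filed on 4 March 2005) are 4 April 2005 and 4 May 2005 respectively; done 3 May 2005, which is between those dates.

None — every step was satisfied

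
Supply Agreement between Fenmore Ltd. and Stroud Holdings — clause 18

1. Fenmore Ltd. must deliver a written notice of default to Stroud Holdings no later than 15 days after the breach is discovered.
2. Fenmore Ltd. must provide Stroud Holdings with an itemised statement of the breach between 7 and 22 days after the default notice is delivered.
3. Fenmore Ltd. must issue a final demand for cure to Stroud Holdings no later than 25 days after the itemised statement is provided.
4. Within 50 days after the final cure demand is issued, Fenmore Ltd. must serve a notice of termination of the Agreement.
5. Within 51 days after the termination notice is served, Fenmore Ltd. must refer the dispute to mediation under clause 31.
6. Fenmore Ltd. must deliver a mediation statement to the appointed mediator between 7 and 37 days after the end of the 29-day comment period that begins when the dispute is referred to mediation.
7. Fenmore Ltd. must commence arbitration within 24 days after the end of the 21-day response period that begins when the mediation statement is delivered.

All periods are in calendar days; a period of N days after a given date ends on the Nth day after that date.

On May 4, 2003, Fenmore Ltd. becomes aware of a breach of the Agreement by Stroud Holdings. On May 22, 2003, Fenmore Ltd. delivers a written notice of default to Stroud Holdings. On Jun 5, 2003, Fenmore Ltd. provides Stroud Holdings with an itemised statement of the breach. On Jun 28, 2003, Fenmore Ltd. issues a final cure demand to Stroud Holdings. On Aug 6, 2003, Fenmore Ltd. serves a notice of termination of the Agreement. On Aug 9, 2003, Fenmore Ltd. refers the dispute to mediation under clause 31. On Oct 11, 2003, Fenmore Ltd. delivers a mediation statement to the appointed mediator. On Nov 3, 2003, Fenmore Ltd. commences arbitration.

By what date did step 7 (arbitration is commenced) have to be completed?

The mediation statement is delivered on Oct 11, 2003; the 21-day response period therefore ends Nov 1, 2003, and step 7 runs from that date. 24 days after Nov 1, 2003 is Nov 25, 2003.

Nov 25, 2003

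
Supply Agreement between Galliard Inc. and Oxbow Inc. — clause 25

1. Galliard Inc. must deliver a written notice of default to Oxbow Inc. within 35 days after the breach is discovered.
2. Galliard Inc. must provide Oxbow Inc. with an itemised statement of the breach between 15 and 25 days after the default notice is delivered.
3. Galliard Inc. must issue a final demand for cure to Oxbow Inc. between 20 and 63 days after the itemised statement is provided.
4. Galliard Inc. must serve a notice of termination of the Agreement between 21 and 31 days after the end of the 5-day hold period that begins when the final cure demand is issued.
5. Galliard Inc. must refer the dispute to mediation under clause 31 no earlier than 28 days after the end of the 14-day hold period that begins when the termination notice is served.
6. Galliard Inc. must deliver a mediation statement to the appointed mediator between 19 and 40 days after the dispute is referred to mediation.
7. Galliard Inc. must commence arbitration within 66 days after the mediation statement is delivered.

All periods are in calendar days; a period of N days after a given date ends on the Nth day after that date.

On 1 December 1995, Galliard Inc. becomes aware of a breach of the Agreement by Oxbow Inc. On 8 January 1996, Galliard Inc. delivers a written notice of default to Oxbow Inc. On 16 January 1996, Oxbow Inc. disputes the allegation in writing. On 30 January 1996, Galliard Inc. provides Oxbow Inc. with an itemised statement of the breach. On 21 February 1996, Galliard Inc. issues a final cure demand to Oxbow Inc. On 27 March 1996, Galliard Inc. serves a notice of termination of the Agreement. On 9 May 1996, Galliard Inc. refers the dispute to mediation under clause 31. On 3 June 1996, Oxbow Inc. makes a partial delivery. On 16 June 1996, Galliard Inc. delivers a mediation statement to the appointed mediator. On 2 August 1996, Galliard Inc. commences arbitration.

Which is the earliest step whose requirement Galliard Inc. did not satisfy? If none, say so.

Step 1

(1) due by 1 December 1995 + 35 days = 5 January 1996; done 8 January 1996 — 3 days late.
That is the first point of non-compliance.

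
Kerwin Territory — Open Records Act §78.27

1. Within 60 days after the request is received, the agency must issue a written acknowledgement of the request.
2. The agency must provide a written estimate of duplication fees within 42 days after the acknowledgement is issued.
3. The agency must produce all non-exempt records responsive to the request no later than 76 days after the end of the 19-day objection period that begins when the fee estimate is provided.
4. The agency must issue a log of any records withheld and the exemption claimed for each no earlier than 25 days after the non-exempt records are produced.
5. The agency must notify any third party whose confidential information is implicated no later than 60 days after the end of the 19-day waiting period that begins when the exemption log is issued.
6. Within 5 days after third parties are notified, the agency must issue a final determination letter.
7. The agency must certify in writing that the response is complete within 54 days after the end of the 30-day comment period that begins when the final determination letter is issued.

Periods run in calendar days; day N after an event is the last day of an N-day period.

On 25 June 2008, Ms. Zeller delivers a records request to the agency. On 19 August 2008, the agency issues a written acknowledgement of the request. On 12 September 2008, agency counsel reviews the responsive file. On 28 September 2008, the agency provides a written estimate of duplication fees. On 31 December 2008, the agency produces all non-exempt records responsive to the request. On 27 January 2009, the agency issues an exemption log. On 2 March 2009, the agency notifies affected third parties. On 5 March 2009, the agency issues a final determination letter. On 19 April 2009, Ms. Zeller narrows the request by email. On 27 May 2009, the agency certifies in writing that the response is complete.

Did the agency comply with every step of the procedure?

Step 1: 60 days after 25 June 2008 (when the request is received) is 24 August 2008; done 19 August 2008 — timely.
Step 2: 42 days after 19 August 2008 (when the acknowledgement is issued) is 30 September 2008; completed 28 September 2008, before the deadline.
Step 3: 76 days after 17 October 2008 (end of the 19-day objection period, which began when the fee estimate is provided on 28 September 2008) is 1 January 2009; done 31 December 2008 — timely.
Step 4: the earliest permitted date is 25 days after 31 December 2008 (when the non-exempt records are produced), i.e. 25 January 2009; 27 January 2009 is on or after that date.
Step 5: 60 days after 15 February 2009 (end of the 19-day waiting period, which began when the exemption log is issued on 27 January 2009) is 16 April 2009; done 2 March 2009 — timely.
Step 6: 5 days after 2 March 2009 (when third parties are notified) is 7 March 2009; 5 March 2009 is within that limit.
Step 7: 54 days after 4 April 2009 (end of the 30-day comment period, which began when the final determination letter is issued on 5 March 2009) is 28 May 2009; completed 27 May 2009, before the deadline.

Yes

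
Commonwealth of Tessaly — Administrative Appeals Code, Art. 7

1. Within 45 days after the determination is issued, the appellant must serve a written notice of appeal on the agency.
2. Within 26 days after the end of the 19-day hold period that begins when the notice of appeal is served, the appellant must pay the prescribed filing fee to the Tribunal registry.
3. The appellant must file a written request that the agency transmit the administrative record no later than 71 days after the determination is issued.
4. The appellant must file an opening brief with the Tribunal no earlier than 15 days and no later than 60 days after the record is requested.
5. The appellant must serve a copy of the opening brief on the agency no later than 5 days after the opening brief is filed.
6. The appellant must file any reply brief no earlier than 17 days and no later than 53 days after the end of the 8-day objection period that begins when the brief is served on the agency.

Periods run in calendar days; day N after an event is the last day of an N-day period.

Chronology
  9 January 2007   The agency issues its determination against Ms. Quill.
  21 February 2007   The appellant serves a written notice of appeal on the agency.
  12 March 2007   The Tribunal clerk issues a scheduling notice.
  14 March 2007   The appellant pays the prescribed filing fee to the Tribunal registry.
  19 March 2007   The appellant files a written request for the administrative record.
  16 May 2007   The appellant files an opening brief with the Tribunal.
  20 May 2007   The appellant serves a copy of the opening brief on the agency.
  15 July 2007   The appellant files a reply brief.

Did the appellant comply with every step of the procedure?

Yes

Step 1: 45 days after 9 January 2007 (when the determination is issued) is 23 February 2007; done 21 February 2007 — timely.
Step 2: 26 days after 12 March 2007 (end of the 19-day hold period, which began when the notice of appeal is served on 21 February 2007) is 7 April 2007; done 14 March 2007 — timely.
Step 3: 71 days after 9 January 2007 (when the determination is issued) is 21 March 2007; 19 March 2007 is within that limit.
Step 4: the window is 15–60 days after 19 March 2007 (when the record is requested), so 3 April 2007 through 18 May 2007; done 16 May 2007, which is between those dates.
Step 5: 5 days after 16 May 2007 (when the opening brief is filed) is 21 May 2007; 20 May 2007 is within that limit.
Step 6: the window is 17–53 days after 28 May 2007 (end of the 8-day objection period, which began when the brief is served on the agency on 20 May 2007), so 14 June 2007 through 20 July 2007; 15 July 2007 falls inside that range.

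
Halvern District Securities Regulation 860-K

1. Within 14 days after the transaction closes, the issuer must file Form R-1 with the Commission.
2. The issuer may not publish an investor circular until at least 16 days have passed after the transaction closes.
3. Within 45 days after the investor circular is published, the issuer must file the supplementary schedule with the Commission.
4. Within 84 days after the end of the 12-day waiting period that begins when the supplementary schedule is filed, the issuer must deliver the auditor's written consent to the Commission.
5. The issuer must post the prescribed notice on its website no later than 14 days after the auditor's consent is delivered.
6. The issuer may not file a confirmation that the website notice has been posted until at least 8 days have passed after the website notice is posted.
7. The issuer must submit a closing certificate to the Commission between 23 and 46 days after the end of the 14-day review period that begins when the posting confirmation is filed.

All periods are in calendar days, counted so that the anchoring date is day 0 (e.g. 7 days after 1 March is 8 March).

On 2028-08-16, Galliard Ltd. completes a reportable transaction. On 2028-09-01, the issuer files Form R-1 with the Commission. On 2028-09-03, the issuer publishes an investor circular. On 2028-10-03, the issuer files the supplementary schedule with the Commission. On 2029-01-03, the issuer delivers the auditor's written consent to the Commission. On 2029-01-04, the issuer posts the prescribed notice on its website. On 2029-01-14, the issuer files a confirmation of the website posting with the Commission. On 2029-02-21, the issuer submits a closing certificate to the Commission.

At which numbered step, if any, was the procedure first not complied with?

Step 1: 14 days after 2028-08-16 (when the transaction closes) is 2028-08-30; done 2028-09-01 — 2 days late.
No need to go further; step 1 was not satisfied.

Step 1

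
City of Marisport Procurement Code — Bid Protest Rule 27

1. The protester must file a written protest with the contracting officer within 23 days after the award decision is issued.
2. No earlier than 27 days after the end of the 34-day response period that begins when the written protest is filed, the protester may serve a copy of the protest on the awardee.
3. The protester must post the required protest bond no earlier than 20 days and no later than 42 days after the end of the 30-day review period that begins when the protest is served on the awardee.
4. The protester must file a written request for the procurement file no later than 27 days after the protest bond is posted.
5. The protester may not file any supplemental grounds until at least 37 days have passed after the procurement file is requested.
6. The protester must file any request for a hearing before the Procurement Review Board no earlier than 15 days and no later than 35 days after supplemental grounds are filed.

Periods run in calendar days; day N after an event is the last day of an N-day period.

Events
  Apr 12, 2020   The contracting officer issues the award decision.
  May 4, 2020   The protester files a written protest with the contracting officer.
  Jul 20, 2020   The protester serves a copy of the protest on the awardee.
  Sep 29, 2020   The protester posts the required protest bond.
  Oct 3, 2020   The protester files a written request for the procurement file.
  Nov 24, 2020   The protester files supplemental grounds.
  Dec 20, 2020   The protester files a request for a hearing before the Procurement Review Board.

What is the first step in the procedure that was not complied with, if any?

None — every step was satisfied

Step 1: 23 days after Apr 12, 2020 (when the award decision is issued) is May 5, 2020; done May 4, 2020 — timely.
Step 2: the earliest permitted date is 27 days after Jun 7, 2020 (end of the 34-day response period, which began when the written protest is filed on May 4, 2020), i.e. Jul 4, 2020; done Jul 20, 2020, after the minimum wait.
Step 3: the window is 20–42 days after Aug 19, 2020 (end of the 30-day review period, which began when the protest is served on the awardee on Jul 20, 2020), so Sep 8, 2020 through Sep 30, 2020; done Sep 29, 2020, which is between those dates.
Step 4: 27 days after Sep 29, 2020 (when the protest bond is posted) is Oct 26, 2020; done Oct 3, 2020 — timely.
Step 5: the earliest permitted date is 37 days after Oct 3, 2020 (when the procurement file is requested), i.e. Nov 9, 2020; done Nov 24, 2020 — permitted.
Step 6: the window is 15–35 days after Nov 24, 2020 (when supplemental grounds are filed), so Dec 9, 2020 through Dec 29, 2020; Dec 20, 2020 falls inside that range.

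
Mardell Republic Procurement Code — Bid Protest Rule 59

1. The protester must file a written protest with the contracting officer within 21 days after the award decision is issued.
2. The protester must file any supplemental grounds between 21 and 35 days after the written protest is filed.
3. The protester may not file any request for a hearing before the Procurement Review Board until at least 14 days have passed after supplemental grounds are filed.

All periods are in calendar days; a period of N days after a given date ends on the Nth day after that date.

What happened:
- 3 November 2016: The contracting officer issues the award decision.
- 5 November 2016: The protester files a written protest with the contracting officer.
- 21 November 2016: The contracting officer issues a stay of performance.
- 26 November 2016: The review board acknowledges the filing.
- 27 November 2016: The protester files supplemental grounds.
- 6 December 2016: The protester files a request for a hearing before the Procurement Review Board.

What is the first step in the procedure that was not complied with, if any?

(1) due by 3 November 2016 + 21 days = 24 November 2016; completed 5 November 2016, before the deadline.
(2) the permitted window runs from 5 November 2016 + 21 = 26 November 2016 to 5 November 2016 + 35 = 10 December 2016; 27 November 2016 falls inside that range.
(3) permitted from 27 November 2016 + 14 days = 11 December 2016 onward; 6 December 2016 is 5 days before the earliest permitted date.
That is the first point of non-compliance.

Step 3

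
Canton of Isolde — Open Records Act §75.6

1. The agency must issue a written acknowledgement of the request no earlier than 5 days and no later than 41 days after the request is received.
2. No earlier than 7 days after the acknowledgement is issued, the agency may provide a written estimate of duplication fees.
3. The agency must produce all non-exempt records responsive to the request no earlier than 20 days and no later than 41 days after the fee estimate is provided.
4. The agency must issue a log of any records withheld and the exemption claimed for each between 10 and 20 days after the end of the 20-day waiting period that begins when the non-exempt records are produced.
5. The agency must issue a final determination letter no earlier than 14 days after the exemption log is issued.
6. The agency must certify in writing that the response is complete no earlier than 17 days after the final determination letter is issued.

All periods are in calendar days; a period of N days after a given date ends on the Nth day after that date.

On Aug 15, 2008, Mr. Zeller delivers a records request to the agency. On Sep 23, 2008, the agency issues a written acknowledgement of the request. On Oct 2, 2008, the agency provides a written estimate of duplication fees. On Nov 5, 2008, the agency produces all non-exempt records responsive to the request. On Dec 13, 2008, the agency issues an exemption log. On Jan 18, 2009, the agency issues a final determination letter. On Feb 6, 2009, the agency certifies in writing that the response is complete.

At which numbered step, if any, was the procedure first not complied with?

Step 1 — 5 and 41 days from Aug 15, 2008 (when the request is received) are Aug 20, 2008 and Sep 25, 2008 respectively; Sep 23, 2008 falls inside that range.
Step 2 — must wait 7 days from Sep 23, 2008 (when the acknowledgement is issued), so not before Sep 30, 2008; done Oct 2, 2008, after the minimum wait.
Step 3 — 20 and 41 days from Oct 2, 2008 (when the fee estimate is provided) are Oct 22, 2008 and Nov 12, 2008 respectively; done Nov 5, 2008 — within the window.
Step 4 — 10 and 20 days from Nov 25, 2008 (end of the 20-day waiting period, which began when the non-exempt records are produced on Nov 5, 2008) are Dec 5, 2008 and Dec 15, 2008 respectively; Dec 13, 2008 falls inside that range.
Step 5 — must wait 14 days from Dec 13, 2008 (when the exemption log is issued), so not before Dec 27, 2008; Jan 18, 2009 is on or after that date.
Step 6 — must wait 17 days from Jan 18, 2009 (when the final determination letter is issued), so not before Feb 4, 2009; done Feb 6, 2009, after the minimum wait.

None — every step was satisfied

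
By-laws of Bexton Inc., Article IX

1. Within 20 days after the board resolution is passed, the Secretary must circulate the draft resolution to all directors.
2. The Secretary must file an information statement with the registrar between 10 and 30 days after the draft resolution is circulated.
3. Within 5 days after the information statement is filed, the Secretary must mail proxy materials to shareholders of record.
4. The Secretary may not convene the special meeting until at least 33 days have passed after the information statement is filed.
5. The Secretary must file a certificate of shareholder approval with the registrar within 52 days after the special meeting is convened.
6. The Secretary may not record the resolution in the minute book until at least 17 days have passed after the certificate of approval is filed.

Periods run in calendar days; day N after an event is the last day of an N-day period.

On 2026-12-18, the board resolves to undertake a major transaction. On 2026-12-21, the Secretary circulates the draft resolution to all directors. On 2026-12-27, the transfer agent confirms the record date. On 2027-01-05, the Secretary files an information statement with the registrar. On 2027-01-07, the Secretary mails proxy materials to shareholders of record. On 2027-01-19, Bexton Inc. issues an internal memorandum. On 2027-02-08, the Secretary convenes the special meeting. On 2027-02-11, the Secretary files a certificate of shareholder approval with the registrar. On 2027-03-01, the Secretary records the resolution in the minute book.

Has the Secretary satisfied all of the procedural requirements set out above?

Step 1 — counting 20 days from 2026-12-18 (when the board resolution is passed) gives a deadline of 2027-01-07; completed 2026-12-21, before the deadline.
Step 2 — 10 and 30 days from 2026-12-21 (when the draft resolution is circulated) are 2026-12-31 and 2027-01-20 respectively; done 2027-01-05, which is between those dates.
Step 3 — counting 5 days from 2027-01-05 (when the information statement is filed) gives a deadline of 2027-01-10; 2027-01-07 is within that limit.
Step 4 — must wait 33 days from 2027-01-05 (when the information statement is filed), so not before 2027-02-07; done 2027-02-08, after the minimum wait.
Step 5 — counting 52 days from 2027-02-08 (when the special meeting is convened) gives a deadline of 2027-04-01; 2027-02-11 is within that limit.
Step 6 — must wait 17 days from 2027-02-11 (when the certificate of approval is filed), so not before 2027-02-28; 2027-03-01 is on or after that date.

Yes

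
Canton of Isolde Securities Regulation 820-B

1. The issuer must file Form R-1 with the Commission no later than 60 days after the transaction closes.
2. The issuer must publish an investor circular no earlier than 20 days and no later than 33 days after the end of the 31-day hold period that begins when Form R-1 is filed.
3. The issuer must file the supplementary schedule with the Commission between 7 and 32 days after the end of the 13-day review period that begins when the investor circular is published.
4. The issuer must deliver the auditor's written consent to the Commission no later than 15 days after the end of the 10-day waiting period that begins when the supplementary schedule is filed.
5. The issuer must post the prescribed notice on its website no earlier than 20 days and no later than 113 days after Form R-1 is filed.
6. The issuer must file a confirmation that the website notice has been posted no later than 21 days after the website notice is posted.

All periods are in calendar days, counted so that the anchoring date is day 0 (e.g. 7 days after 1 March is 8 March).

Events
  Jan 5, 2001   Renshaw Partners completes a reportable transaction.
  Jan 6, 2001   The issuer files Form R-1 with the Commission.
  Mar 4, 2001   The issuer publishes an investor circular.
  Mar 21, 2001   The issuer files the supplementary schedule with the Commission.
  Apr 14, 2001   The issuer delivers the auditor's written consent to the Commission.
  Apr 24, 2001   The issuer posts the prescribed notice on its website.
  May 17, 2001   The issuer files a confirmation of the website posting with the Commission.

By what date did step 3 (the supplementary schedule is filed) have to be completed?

The investor circular is published on Mar 4, 2001; the 13-day review period therefore ends Mar 17, 2001, and step 3 runs from that date. The window is 7–32 days after Mar 17, 2001; it closes on Apr 18, 2001.

Apr 18, 2001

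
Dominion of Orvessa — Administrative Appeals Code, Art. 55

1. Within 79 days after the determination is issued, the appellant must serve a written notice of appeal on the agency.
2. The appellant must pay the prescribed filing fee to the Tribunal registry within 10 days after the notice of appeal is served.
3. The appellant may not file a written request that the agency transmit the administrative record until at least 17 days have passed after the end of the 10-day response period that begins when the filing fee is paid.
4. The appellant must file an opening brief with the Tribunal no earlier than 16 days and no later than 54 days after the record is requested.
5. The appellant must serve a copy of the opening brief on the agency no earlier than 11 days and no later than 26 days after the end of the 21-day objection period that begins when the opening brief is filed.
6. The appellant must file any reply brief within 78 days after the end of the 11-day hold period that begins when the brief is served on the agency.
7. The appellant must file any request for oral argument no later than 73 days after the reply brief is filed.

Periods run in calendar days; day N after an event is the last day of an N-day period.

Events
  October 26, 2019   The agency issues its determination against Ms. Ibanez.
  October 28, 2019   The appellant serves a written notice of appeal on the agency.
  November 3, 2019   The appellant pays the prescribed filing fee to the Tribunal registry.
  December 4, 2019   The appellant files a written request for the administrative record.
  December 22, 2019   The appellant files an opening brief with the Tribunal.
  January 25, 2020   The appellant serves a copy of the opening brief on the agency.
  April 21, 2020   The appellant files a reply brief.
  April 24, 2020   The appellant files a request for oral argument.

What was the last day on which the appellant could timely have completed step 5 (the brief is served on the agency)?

The opening brief is filed on December 22, 2019; the 21-day objection period therefore ends January 12, 2020, and step 5 runs from that date. The window is 11–26 days after January 12, 2020; it closes on February 7, 2020.

February 7, 2020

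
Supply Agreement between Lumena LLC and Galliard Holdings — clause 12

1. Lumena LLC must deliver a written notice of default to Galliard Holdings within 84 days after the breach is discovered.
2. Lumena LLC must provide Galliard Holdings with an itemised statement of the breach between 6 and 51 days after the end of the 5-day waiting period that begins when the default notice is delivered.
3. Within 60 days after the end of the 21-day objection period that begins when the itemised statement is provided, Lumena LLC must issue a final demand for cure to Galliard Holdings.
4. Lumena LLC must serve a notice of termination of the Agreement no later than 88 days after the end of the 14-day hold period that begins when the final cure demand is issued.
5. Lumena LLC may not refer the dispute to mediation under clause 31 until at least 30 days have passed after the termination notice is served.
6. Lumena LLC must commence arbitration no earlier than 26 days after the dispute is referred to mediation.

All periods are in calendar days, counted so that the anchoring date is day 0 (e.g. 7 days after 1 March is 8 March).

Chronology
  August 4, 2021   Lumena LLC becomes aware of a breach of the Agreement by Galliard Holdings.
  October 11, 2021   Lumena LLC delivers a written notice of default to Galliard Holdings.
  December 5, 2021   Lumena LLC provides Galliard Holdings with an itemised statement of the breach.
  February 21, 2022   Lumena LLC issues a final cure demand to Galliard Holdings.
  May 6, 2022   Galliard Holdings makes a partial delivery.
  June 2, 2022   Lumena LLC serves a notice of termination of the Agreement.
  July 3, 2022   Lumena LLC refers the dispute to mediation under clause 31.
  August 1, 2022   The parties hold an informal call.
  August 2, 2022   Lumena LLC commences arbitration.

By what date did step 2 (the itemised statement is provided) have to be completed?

December 6, 2021

The default notice is delivered on October 11, 2021; the 5-day waiting period therefore ends October 16, 2021, and step 2 runs from that date. The window is 6–51 days after October 16, 2021; it closes on December 6, 2021.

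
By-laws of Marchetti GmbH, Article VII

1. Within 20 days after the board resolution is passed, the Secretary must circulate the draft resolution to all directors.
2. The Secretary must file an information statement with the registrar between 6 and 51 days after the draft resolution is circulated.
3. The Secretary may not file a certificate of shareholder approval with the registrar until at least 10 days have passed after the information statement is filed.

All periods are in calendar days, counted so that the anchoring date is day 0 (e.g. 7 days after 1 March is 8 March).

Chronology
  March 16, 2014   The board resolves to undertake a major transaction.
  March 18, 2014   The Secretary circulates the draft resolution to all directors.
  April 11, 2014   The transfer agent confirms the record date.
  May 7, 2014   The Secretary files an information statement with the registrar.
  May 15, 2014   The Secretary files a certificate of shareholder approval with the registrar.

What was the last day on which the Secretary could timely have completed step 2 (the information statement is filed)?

May 8, 2014

Step 2 runs from March 18, 2014, when the draft resolution is circulated. The window is 6–51 days after March 18, 2014; it closes on May 8, 2014.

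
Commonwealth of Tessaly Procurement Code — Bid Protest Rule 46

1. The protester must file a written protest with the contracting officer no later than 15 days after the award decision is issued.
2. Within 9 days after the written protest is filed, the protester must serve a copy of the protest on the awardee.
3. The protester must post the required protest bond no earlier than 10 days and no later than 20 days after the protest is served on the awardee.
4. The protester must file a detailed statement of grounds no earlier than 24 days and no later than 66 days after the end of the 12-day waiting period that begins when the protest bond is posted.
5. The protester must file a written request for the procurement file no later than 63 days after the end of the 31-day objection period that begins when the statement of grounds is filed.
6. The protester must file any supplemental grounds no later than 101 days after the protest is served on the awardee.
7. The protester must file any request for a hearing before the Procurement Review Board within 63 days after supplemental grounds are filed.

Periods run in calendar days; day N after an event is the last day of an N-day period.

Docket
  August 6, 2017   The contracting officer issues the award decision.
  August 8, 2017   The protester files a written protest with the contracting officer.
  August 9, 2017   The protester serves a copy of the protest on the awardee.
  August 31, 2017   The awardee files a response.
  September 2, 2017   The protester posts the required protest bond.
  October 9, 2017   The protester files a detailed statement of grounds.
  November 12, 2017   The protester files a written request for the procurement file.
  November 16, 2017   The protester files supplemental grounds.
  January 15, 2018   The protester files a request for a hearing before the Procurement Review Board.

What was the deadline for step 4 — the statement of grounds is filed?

The protest bond is posted on September 2, 2017; the 12-day waiting period therefore ends September 14, 2017, and step 4 runs from that date. The window is 24–66 days after September 14, 2017; it closes on November 19, 2017.

November 19, 2017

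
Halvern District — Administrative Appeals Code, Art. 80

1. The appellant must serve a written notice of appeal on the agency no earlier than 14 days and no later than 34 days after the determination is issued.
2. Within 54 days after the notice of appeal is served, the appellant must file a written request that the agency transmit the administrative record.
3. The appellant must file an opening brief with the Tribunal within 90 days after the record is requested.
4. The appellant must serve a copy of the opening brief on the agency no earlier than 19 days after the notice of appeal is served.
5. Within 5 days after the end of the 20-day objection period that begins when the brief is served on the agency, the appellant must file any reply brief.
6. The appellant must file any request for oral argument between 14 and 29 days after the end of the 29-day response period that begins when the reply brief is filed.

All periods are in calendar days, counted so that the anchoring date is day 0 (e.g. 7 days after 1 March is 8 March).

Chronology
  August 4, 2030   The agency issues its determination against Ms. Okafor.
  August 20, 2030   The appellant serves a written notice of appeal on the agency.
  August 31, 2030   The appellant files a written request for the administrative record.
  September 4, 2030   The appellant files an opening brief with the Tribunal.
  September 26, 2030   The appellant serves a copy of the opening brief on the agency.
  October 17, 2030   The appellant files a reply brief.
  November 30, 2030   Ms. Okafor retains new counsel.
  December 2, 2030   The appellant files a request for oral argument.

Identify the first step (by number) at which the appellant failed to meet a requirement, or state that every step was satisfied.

None — every step was satisfied

Step 1: the window is 14–34 days after August 4, 2030 (when the determination is issued), so August 18, 2030 through September 7, 2030; done August 20, 2030, which is between those dates.
Step 2: 54 days after August 20, 2030 (when the notice of appeal is served) is October 13, 2030; completed August 31, 2030, before the deadline.
Step 3: 90 days after August 31, 2030 (when the record is requested) is November 29, 2030; September 4, 2030 is within that limit.
Step 4: the earliest permitted date is 19 days after August 20, 2030 (when the notice of appeal is served), i.e. September 8, 2030; September 26, 2030 is on or after that date.
Step 5: 5 days after October 16, 2030 (end of the 20-day objection period, which began when the brief is served on the agency on September 26, 2030) is October 21, 2030; done October 17, 2030 — timely.
Step 6: the window is 14–29 days after November 15, 2030 (end of the 29-day response period, which began when the reply brief is filed on October 17, 2030), so November 29, 2030 through December 14, 2030; done December 2, 2030, which is between those dates.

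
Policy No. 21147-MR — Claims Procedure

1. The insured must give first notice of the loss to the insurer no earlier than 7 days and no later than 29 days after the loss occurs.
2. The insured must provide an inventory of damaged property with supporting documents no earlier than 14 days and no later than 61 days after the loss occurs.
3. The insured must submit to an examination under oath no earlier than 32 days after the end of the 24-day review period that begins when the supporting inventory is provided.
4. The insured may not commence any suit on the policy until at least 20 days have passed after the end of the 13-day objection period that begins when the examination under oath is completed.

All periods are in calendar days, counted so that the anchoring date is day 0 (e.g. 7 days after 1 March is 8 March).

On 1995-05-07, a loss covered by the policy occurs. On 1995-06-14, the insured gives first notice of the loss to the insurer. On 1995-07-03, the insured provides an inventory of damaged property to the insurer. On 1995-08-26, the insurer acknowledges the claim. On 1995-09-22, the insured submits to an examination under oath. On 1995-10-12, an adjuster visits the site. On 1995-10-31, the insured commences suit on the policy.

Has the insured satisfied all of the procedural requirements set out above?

No

(1) the permitted window runs from 1995-05-07 + 7 = 1995-05-14 to 1995-05-07 + 29 = 1995-06-05; done 1995-06-14 — 9 days after the window closed.
The analysis stops there.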